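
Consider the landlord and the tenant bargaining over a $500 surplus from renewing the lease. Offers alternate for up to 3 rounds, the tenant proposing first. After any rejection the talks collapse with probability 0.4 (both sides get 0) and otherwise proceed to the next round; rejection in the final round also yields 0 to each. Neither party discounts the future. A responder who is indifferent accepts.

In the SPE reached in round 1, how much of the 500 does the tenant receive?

Round 3 (the tenant proposes): rejection yields 0 for the landlord; the tenant offers 0 and keeps 500.
Round 2 (the landlord proposes): rejecting gives the tenant an expected 0.6 × 500 = 300; the landlord offers that and keeps 200.
Round 1 (the tenant proposes): rejecting gives the landlord an expected 0.6 × 200 = 120. The tenant offers 120 and keeps 500 − 120 = 380.

380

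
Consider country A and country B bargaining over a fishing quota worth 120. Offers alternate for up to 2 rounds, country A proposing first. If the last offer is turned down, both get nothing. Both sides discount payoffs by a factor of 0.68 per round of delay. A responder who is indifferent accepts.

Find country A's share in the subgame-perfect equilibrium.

Round 2 (country B proposes): country A will accept anything ≥ 0, so country B offers 0 and keeps 120.
Round 1 (country A proposes): country B can get 120 next round, worth 0.68 × 120 = 81.6 now; country A offers that and keeps 38.4.

38.4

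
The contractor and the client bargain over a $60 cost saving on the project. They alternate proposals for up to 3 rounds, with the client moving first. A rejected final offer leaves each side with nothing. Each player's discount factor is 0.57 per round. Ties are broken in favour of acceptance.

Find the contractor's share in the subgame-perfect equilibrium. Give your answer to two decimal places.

Work backward from the last round.
Round 3 (the client proposes): the contractor will accept anything ≥ 0, so the client offers 0 and keeps 60.
Round 2 (the contractor proposes): the client can get 60 next round, worth 0.57 × 60 = 34.2 now. The contractor offers 34.2 and keeps 60 − 34.2 = 25.8.
Round 1 (the client proposes): the contractor can get 25.8 next round, worth 0.57 × 25.8 = 14.706 now; the client offers that and keeps 45.294.

14.71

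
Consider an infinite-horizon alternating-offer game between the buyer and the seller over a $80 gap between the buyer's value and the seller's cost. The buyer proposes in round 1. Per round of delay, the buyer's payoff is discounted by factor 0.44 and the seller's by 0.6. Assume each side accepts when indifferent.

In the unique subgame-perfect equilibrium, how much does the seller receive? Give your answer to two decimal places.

36.52

In a stationary SPE each proposer offers the other exactly their discounted continuation value.
If the buyer keeps x when proposing and the seller keeps y when proposing, then x = 80 − 0.6y and y = 80 − 0.44x.
Solving: x = 80(1 − 0.6) / (1 − 0.44·0.6) = 32 / 0.736 ≈ 43.4783.
The seller gets 80 − 43.4783 ≈ 36.5217.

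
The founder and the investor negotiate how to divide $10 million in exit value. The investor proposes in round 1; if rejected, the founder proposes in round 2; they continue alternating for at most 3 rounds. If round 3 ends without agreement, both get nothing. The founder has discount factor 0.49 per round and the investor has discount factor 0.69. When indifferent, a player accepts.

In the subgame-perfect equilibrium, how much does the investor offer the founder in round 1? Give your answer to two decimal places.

1.52

Round 3 (the investor proposes): the founder will accept anything ≥ 0, so the investor offers 0 and keeps 10.
Round 2 (the founder proposes): the investor can get 10 next round, worth 0.69 × 10 = 6.9 now, so the founder offers 6.9, keeping 3.1.
Round 1 (the investor proposes): the founder can get 3.1 next round, worth 0.49 × 3.1 = 1.519 now, so the investor offers 1.519, keeping 8.481.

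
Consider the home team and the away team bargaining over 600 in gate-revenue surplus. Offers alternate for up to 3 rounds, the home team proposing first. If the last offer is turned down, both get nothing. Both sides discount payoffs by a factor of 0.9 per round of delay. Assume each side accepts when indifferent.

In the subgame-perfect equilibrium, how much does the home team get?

Round 3 (the home team proposes): the away team will accept anything ≥ 0, so the home team offers 0 and keeps 600.
Round 2 (the away team proposes): the home team can get 600 next round, worth 0.9 × 600 = 540 now. The away team offers 540 and keeps 600 − 540 = 60.
Round 1 (the home team proposes): the away team can get 60 next round, worth 0.9 × 60 = 54 now, so the home team offers 54, keeping 546.

546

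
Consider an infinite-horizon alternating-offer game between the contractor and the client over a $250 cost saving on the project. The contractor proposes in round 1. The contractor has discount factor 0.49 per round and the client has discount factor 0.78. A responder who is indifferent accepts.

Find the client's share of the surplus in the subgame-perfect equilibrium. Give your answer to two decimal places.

160.97

In a stationary SPE each proposer offers the other exactly their discounted continuation value.
If the contractor keeps x when proposing and the client keeps y when proposing, then x = 250 − 0.78y and y = 250 − 0.49x.
Solving: x = 250(1 − 0.78) / (1 − 0.49·0.78) = 55 / 0.6178 ≈ 89.0256.
The client gets 250 − 89.0256 ≈ 160.9744.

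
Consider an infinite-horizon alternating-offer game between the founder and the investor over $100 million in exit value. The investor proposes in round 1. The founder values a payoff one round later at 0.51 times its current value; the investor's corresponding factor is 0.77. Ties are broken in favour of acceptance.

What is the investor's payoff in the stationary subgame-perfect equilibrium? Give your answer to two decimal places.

When the investor proposes, the founder accepts any offer worth at least 0.51 times what the founder would get by proposing next round; and vice versa.
This gives x = 100 − 0.51y and y = 100 − 0.77x, where x and y are each side's share when it proposes.
Hence (1 − 0.51·0.77)x = 100(1 − 0.51), i.e. 0.6073·x = 49.
x ≈ 80.6850; the founder's share is 100 − x ≈ 19.3150.

80.68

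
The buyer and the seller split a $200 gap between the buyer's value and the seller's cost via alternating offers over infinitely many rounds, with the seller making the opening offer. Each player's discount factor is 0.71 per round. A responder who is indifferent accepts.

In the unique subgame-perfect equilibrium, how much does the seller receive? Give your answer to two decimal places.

116.96

Let x be the seller's share when the seller proposes and y be the buyer's share when the buyer proposes.
The buyer accepts iff offered ≥ 0.71·y, so x = 200 − 0.71y. Symmetrically y = 200 − 0.71x.
Substituting: x = 200 − 0.71(200 − 0.71x), giving x(1 − 0.71·0.71) = 200(1 − 0.71).
So x = 200 × 0.29 / 0.4959 ≈ 116.9591, and the buyer receives 200 − x ≈ 83.0409.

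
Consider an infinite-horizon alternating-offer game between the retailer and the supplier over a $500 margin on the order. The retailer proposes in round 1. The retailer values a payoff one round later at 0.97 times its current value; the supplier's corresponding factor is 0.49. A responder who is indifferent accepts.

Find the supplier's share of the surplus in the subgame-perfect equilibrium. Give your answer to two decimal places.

Let x be the retailer's share when the retailer proposes and y be the supplier's share when the supplier proposes.
The supplier accepts iff offered ≥ 0.49·y, so x = 500 − 0.49y. Symmetrically y = 500 − 0.97x.
Substituting: x = 500 − 0.49(500 − 0.97x), giving x(1 − 0.97·0.49) = 500(1 − 0.49).
So x = 500 × 0.51 / 0.5247 ≈ 485.9920, and the supplier receives 500 − x ≈ 14.0080.

14.01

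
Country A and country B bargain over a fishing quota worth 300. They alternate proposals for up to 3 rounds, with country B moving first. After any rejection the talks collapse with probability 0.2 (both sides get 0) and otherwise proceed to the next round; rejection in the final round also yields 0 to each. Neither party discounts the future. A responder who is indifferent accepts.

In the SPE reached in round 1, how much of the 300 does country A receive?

48

Round 3 (country B proposes): rejection yields 0 for country A; country B offers 0 and keeps 300.
Round 2 (country A proposes): rejecting gives country B an expected 0.8 × 300 = 240. Country A offers 240 and keeps 300 − 240 = 60.
Round 1 (country B proposes): rejecting gives country A an expected 0.8 × 60 = 48; country B offers that and keeps 252.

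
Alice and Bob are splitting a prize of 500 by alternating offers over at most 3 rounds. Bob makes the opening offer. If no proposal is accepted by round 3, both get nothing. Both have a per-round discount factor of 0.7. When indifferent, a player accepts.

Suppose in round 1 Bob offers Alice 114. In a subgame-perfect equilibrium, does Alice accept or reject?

Accept

Work out Alice's continuation value if the offer is rejected.
Round 3 (Bob proposes): Alice will accept anything ≥ 0, so Bob offers 0 and keeps 500.
Round 2 (Alice proposes): Bob can get 500 next round, worth 0.7 × 500 = 350 now. Alice offers 350 and keeps 500 − 350 = 150.
So by rejecting in round 1, Alice gets 150 next round, worth 0.7 × 150 = 105 now.
Offer 114 ≥ 105, so Alice accepts.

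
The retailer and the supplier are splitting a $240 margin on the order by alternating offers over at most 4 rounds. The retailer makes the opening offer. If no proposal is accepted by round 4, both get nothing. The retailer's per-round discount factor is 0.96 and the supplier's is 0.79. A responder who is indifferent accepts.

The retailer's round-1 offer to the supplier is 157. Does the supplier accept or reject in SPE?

Accept

Round 4 (the supplier proposes): rejection yields 0 for the retailer; the supplier offers 0 and keeps 240.
Round 3 (the retailer proposes): the supplier can get 240 next round, worth 0.79 × 240 = 189.6 now, so the retailer offers 189.6, keeping 50.4.
Round 2 (the supplier proposes): the retailer can get 50.4 next round, worth 0.96 × 50.4 = 48.384 now; the supplier offers that and keeps 191.616.
So by rejecting in round 1, the supplier gets 191.616 next round, worth 0.79 × 191.616 = 151.37664 now.
Offer 157 ≥ 151.37664, so the supplier accepts.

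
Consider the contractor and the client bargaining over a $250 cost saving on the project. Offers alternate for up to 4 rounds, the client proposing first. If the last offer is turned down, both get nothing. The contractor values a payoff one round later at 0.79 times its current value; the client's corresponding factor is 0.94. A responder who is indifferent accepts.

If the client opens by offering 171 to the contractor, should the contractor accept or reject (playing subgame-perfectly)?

Accept

Work out the contractor's continuation value if the offer is rejected.
Round 4 (the contractor proposes): the client will accept anything ≥ 0, so the contractor offers 0 and keeps 250.
Round 3 (the client proposes): the contractor can get 250 next round, worth 0.79 × 250 = 197.5 now, so the client offers 197.5, keeping 52.5.
Round 2 (the contractor proposes): the client can get 52.5 next round, worth 0.94 × 52.5 = 49.35 now. The contractor offers 49.35 and keeps 250 − 49.35 = 200.65.
So by rejecting in round 1, the contractor gets 200.65 next round, worth 0.79 × 200.65 = 158.5135 now.
Offer 171 ≥ 158.5135, so the contractor accepts.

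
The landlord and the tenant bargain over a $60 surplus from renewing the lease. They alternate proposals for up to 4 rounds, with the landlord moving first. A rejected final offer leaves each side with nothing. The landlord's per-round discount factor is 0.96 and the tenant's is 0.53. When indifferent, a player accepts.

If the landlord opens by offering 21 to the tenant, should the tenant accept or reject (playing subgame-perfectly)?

Round 4 (the tenant proposes): rejection yields 0 for the landlord; the tenant offers 0 and keeps 60.
Round 3 (the landlord proposes): the tenant can get 60 next round, worth 0.53 × 60 = 31.8 now, so the landlord offers 31.8, keeping 28.2.
Round 2 (the tenant proposes): the landlord can get 28.2 next round, worth 0.96 × 28.2 = 27.072 now; the tenant offers that and keeps 32.928.
So by rejecting in round 1, the tenant gets 32.928 next round, worth 0.53 × 32.928 = 17.45184 now.
Offer 21 ≥ 17.45184, so the tenant accepts.

Accept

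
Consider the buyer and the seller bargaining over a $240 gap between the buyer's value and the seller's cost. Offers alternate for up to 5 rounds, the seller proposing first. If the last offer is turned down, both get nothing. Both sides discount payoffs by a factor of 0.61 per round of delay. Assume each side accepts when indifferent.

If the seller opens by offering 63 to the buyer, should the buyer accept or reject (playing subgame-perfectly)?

Round 5 (the seller proposes): rejection yields 0 for the buyer; the seller offers 0 and keeps 240.
Round 4 (the buyer proposes): the seller can get 240 next round, worth 0.61 × 240 = 146.4 now; the buyer offers that and keeps 93.6.
Round 3 (the seller proposes): the buyer can get 93.6 next round, worth 0.61 × 93.6 = 57.096 now, so the seller offers 57.096, keeping 182.904.
Round 2 (the buyer proposes): the seller can get 182.904 next round, worth 0.61 × 182.904 = 111.57144 now, so the buyer offers 111.57144, keeping 128.42856.
So by rejecting in round 1, the buyer gets 128.42856 next round, worth 0.61 × 128.42856 = 78.3414216 now.
Offer 63 < 78.3414216, so the buyer rejects.

Reject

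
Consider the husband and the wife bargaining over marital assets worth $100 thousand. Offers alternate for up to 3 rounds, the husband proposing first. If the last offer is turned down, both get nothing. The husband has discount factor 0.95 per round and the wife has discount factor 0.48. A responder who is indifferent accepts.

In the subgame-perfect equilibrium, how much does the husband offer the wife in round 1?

2.4

Round 3 (the husband proposes): the wife will accept anything ≥ 0, so the husband offers 0 and keeps 100.
Round 2 (the wife proposes): the husband can get 100 next round, worth 0.95 × 100 = 95 now. The wife offers 95 and keeps 100 − 95 = 5.
Round 1 (the husband proposes): the wife can get 5 next round, worth 0.48 × 5 = 2.4 now; the husband offers that and keeps 97.6.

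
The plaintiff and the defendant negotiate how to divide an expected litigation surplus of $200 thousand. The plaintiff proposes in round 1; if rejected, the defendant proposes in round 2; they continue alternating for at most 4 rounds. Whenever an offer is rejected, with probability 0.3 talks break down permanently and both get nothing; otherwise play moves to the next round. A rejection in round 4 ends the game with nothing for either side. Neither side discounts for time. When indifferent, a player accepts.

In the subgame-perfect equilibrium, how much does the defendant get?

110.6

Round 4 (the defendant proposes): the plaintiff will accept anything ≥ 0, so the defendant offers 0 and keeps 200.
Round 3 (the plaintiff proposes): rejecting gives the defendant an expected 0.7 × 200 = 140, so the plaintiff offers 140, keeping 60.
Round 2 (the defendant proposes): rejecting gives the plaintiff an expected 0.7 × 60 = 42; the defendant offers that and keeps 158.
Round 1 (the plaintiff proposes): rejecting gives the defendant an expected 0.7 × 158 = 110.6; the plaintiff offers that and keeps 89.4.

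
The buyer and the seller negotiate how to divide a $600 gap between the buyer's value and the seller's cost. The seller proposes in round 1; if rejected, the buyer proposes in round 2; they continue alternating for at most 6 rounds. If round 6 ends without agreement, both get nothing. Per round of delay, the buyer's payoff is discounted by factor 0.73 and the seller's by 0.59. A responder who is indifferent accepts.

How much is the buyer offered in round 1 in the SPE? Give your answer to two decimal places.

Work backward from the last round.
Round 6 (the buyer proposes): rejection yields 0 for the seller; the buyer offers 0 and keeps 600.
Round 5 (the seller proposes): the buyer can get 600 next round, worth 0.73 × 600 = 438 now. The seller offers 438 and keeps 600 − 438 = 162.
Round 4 (the buyer proposes): the seller can get 162 next round, worth 0.59 × 162 = 95.58 now. The buyer offers 95.58 and keeps 600 − 95.58 = 504.42.
Round 3 (the seller proposes): the buyer can get 504.42 next round, worth 0.73 × 504.42 = 368.2266 now. The seller offers 368.2266 and keeps 600 − 368.2266 = 231.7734.
Round 2 (the buyer proposes): the seller can get 231.7734 next round, worth 0.59 × 231.7734 = 136.746306 now. The buyer offers 136.746306 and keeps 600 − 136.746306 = 463.253694.
Round 1 (the seller proposes): the buyer can get 463.253694 next round, worth 0.73 × 463.253694 = 338.17519662 now, so the seller offers 338.17519662, keeping 261.82480338.

338.18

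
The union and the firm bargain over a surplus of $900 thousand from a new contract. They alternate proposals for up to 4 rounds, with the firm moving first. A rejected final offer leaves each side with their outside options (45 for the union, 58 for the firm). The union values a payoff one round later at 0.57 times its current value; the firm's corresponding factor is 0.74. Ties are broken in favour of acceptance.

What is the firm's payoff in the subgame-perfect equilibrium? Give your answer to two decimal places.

Round 4 (the union proposes): the firm gets 58 if talks fail, so the union offers 58 and keeps 842.
Round 3 (the firm proposes): the union can get 842 next round, worth 0.57 × 842 = 479.94 now, so the firm offers 479.94, keeping 420.06.
Round 2 (the union proposes): the firm can get 420.06 next round, worth 0.74 × 420.06 = 310.8444 now. The union offers 310.8444 and keeps 900 − 310.8444 = 589.1556.
Round 1 (the firm proposes): the union can get 589.1556 next round, worth 0.57 × 589.1556 = 335.818692 now; the firm offers that and keeps 564.181308.

564.18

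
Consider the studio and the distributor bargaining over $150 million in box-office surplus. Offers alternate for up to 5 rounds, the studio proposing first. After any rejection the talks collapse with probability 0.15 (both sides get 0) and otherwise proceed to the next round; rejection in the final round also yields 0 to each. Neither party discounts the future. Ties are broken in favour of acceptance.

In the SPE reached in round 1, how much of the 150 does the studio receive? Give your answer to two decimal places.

117.06

By backward induction:
Round 5 (the studio proposes): rejection yields 0 for the distributor; the studio offers 0 and keeps 150.
Round 4 (the distributor proposes): rejecting gives the studio an expected 0.85 × 150 = 127.5, so the distributor offers 127.5, keeping 22.5.
Round 3 (the studio proposes): rejecting gives the distributor an expected 0.85 × 22.5 = 19.125; the studio offers that and keeps 130.875.
Round 2 (the distributor proposes): rejecting gives the studio an expected 0.85 × 130.875 = 111.24375. The distributor offers 111.24375 and keeps 150 − 111.24375 = 38.75625.
Round 1 (the studio proposes): rejecting gives the distributor an expected 0.85 × 38.75625 = 32.9428125, so the studio offers 32.9428125, keeping 117.0571875.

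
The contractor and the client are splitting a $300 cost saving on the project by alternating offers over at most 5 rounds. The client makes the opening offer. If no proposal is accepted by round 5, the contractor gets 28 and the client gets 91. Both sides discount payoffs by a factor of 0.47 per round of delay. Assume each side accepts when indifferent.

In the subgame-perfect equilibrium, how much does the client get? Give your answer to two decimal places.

Round 5 (the client proposes): the contractor gets 28 if talks fail, so the client offers 28 and keeps 272.
Round 4 (the contractor proposes): the client can get 272 next round, worth 0.47 × 272 = 127.84 now; the contractor offers that and keeps 172.16.
Round 3 (the client proposes): the contractor can get 172.16 next round, worth 0.47 × 172.16 = 80.9152 now. The client offers 80.9152 and keeps 300 − 80.9152 = 219.0848.
Round 2 (the contractor proposes): the client can get 219.0848 next round, worth 0.47 × 219.0848 = 102.969856 now; the contractor offers that and keeps 197.030144.
Round 1 (the client proposes): the contractor can get 197.030144 next round, worth 0.47 × 197.030144 = 92.60416768 now. The client offers 92.60416768 and keeps 300 − 92.60416768 = 207.39583232.

207.40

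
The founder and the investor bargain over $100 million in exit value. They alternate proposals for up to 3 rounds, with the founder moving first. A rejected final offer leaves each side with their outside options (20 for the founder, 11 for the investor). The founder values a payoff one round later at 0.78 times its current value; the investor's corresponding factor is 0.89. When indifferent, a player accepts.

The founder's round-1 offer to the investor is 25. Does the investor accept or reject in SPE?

Reject

Round 3 (the founder proposes): the investor gets 11 if talks fail, so the founder offers 11 and keeps 89.
Round 2 (the investor proposes): the founder can get 89 next round, worth 0.78 × 89 = 69.42 now; the investor offers that and keeps 30.58.
So by rejecting in round 1, the investor gets 30.58 next round, worth 0.89 × 30.58 = 27.2162 now.
Offer 25 < 27.2162, so the investor rejects.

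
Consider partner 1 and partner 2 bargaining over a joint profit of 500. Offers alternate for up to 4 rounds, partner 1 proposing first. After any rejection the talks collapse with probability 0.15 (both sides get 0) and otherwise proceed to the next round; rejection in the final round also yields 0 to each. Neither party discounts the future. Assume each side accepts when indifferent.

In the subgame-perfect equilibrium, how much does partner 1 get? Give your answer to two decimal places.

129.19

Round 4 (partner 2 proposes): rejection yields 0 for partner 1; partner 2 offers 0 and keeps 500.
Round 3 (partner 1 proposes): rejecting gives partner 2 an expected 0.85 × 500 = 425; partner 1 offers that and keeps 75.
Round 2 (partner 2 proposes): rejecting gives partner 1 an expected 0.85 × 75 = 63.75; partner 2 offers that and keeps 436.25.
Round 1 (partner 1 proposes): rejecting gives partner 2 an expected 0.85 × 436.25 = 370.8125; partner 1 offers that and keeps 129.1875.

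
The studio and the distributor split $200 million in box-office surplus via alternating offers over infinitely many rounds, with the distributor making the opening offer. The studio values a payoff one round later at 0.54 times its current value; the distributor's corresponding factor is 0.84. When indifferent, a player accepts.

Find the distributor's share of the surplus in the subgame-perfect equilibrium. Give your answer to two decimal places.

168.37

When the distributor proposes, the studio accepts any offer worth at least 0.54 times what the studio would get by proposing next round; and vice versa.
This gives x = 200 − 0.54y and y = 200 − 0.84x, where x and y are each side's share when it proposes.
Hence (1 − 0.54·0.84)x = 200(1 − 0.54), i.e. 0.5464·x = 92.
x ≈ 168.3748; the studio's share is 200 − x ≈ 31.6252.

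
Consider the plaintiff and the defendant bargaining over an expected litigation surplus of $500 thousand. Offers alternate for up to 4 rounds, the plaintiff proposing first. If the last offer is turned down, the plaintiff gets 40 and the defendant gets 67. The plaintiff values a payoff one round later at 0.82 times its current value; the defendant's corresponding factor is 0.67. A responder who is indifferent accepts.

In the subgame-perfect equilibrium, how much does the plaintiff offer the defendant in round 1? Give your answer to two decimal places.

Round 4 (the defendant proposes): the plaintiff gets 40 if talks fail, so the defendant offers 40 and keeps 460.
Round 3 (the plaintiff proposes): the defendant can get 460 next round, worth 0.67 × 460 = 308.2 now, so the plaintiff offers 308.2, keeping 191.8.
Round 2 (the defendant proposes): the plaintiff can get 191.8 next round, worth 0.82 × 191.8 = 157.276 now, so the defendant offers 157.276, keeping 342.724.
Round 1 (the plaintiff proposes): the defendant can get 342.724 next round, worth 0.67 × 342.724 = 229.62508 now; the plaintiff offers that and keeps 270.37492.

229.63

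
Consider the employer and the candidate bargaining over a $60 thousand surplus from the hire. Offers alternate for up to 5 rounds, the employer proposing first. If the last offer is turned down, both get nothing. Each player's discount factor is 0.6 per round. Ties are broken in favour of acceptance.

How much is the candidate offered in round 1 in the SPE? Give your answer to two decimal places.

19.58

Round 5 (the employer proposes): the candidate will accept anything ≥ 0, so the employer offers 0 and keeps 60.
Round 4 (the candidate proposes): the employer can get 60 next round, worth 0.6 × 60 = 36 now; the candidate offers that and keeps 24.
Round 3 (the employer proposes): the candidate can get 24 next round, worth 0.6 × 24 = 14.4 now, so the employer offers 14.4, keeping 45.6.
Round 2 (the candidate proposes): the employer can get 45.6 next round, worth 0.6 × 45.6 = 27.36 now, so the candidate offers 27.36, keeping 32.64.
Round 1 (the employer proposes): the candidate can get 32.64 next round, worth 0.6 × 32.64 = 19.584 now, so the employer offers 19.584, keeping 40.416.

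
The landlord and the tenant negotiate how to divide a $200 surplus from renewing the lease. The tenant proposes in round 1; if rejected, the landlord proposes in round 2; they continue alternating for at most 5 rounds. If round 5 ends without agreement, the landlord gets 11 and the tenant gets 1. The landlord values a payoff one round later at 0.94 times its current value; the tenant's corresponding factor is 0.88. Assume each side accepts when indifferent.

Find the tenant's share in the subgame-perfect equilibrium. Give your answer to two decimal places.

Work backward from the last round.
Round 5 (the tenant proposes): the landlord gets 11 if talks fail, so the tenant offers 11 and keeps 189.
Round 4 (the landlord proposes): the tenant can get 189 next round, worth 0.88 × 189 = 166.32 now. The landlord offers 166.32 and keeps 200 − 166.32 = 33.68.
Round 3 (the tenant proposes): the landlord can get 33.68 next round, worth 0.94 × 33.68 = 31.6592 now; the tenant offers that and keeps 168.3408.
Round 2 (the landlord proposes): the tenant can get 168.3408 next round, worth 0.88 × 168.3408 = 148.139904 now; the landlord offers that and keeps 51.860096.
Round 1 (the tenant proposes): the landlord can get 51.860096 next round, worth 0.94 × 51.860096 = 48.74849024 now. The tenant offers 48.74849024 and keeps 200 − 48.74849024 = 151.25150976.

151.25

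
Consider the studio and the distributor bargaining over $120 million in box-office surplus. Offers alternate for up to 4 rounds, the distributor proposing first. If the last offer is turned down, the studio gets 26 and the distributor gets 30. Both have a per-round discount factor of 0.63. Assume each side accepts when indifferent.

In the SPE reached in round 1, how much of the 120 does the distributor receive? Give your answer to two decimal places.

Round 4 (the studio proposes): the distributor gets 30 if talks fail, so the studio offers 30 and keeps 90.
Round 3 (the distributor proposes): the studio can get 90 next round, worth 0.63 × 90 = 56.7 now; the distributor offers that and keeps 63.3.
Round 2 (the studio proposes): the distributor can get 63.3 next round, worth 0.63 × 63.3 = 39.879 now; the studio offers that and keeps 80.121.
Round 1 (the distributor proposes): the studio can get 80.121 next round, worth 0.63 × 80.121 = 50.47623 now; the distributor offers that and keeps 69.52377.

69.52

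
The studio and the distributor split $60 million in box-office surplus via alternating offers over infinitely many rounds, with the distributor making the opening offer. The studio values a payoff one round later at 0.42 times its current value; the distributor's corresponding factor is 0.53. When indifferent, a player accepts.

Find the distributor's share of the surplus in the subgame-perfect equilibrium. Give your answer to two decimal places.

In a stationary SPE each proposer offers the other exactly their discounted continuation value.
If the distributor keeps x when proposing and the studio keeps y when proposing, then x = 60 − 0.42y and y = 60 − 0.53x.
Solving: x = 60(1 − 0.42) / (1 − 0.53·0.42) = 34.8 / 0.7774 ≈ 44.7646.
The studio gets 60 − 44.7646 ≈ 15.2354.

44.76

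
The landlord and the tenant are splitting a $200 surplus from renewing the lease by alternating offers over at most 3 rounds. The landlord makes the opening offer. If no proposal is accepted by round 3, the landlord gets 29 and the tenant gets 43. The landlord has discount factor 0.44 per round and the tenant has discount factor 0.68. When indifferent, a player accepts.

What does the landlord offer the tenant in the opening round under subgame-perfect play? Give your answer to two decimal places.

Round 3 (the landlord proposes): the tenant gets 43 if talks fail, so the landlord offers 43 and keeps 157.
Round 2 (the tenant proposes): the landlord can get 157 next round, worth 0.44 × 157 = 69.08 now. The tenant offers 69.08 and keeps 200 − 69.08 = 130.92.
Round 1 (the landlord proposes): the tenant can get 130.92 next round, worth 0.68 × 130.92 = 89.0256 now; the landlord offers that and keeps 110.9744.

89.03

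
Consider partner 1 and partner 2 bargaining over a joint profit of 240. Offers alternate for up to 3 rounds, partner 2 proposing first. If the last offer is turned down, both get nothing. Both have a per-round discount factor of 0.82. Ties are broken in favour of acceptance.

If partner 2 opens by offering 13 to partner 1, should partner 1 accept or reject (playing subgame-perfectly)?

Reject

Round 3 (partner 2 proposes): rejection yields 0 for partner 1; partner 2 offers 0 and keeps 240.
Round 2 (partner 1 proposes): partner 2 can get 240 next round, worth 0.82 × 240 = 196.8 now; partner 1 offers that and keeps 43.2.
So by rejecting in round 1, partner 1 gets 43.2 next round, worth 0.82 × 43.2 = 35.424 now.
Offer 13 < 35.424, so partner 1 rejects.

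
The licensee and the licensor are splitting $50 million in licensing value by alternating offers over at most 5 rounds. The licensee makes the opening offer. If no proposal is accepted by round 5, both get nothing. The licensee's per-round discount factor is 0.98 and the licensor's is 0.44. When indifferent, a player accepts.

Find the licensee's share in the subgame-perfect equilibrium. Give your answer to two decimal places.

By backward induction:
Round 5 (the licensee proposes): the licensor will accept anything ≥ 0, so the licensee offers 0 and keeps 50.
Round 4 (the licensor proposes): the licensee can get 50 next round, worth 0.98 × 50 = 49 now; the licensor offers that and keeps 1.
Round 3 (the licensee proposes): the licensor can get 1 next round, worth 0.44 × 1 = 0.44 now. The licensee offers 0.44 and keeps 50 − 0.44 = 49.56.
Round 2 (the licensor proposes): the licensee can get 49.56 next round, worth 0.98 × 49.56 = 48.5688 now. The licensor offers 48.5688 and keeps 50 − 48.5688 = 1.4312.
Round 1 (the licensee proposes): the licensor can get 1.4312 next round, worth 0.44 × 1.4312 = 0.629728 now, so the licensee offers 0.629728, keeping 49.370272.

49.37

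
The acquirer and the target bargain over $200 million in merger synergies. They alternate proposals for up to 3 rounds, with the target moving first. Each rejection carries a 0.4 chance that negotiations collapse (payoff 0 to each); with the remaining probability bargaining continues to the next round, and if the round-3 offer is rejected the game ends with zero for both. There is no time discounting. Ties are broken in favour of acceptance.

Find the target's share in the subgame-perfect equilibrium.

152

Round 3 (the target proposes): the acquirer will accept anything ≥ 0, so the target offers 0 and keeps 200.
Round 2 (the acquirer proposes): rejecting gives the target an expected 0.6 × 200 = 120; the acquirer offers that and keeps 80.
Round 1 (the target proposes): rejecting gives the acquirer an expected 0.6 × 80 = 48; the target offers that and keeps 152.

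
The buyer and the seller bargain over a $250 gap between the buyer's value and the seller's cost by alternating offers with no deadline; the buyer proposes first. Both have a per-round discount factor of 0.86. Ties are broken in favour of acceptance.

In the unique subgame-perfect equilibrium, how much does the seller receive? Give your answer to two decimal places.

115.59

Let x be the buyer's share when the buyer proposes and y be the seller's share when the seller proposes.
The seller accepts iff offered ≥ 0.86·y, so x = 250 − 0.86y. Symmetrically y = 250 − 0.86x.
Substituting: x = 250 − 0.86(250 − 0.86x), giving x(1 − 0.86·0.86) = 250(1 − 0.86).
So x = 250 × 0.14 / 0.2604 ≈ 134.4086, and the seller receives 250 − x ≈ 115.5914.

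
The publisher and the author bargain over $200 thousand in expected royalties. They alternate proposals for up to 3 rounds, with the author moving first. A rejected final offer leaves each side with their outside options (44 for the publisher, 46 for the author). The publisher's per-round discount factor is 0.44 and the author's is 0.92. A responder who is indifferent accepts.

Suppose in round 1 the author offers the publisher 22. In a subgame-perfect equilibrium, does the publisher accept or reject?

Reject

Round 3 (the author proposes): the publisher gets 44 if talks fail, so the author offers 44 and keeps 156.
Round 2 (the publisher proposes): the author can get 156 next round, worth 0.92 × 156 = 143.52 now. The publisher offers 143.52 and keeps 200 − 143.52 = 56.48.
So by rejecting in round 1, the publisher gets 56.48 next round, worth 0.44 × 56.48 = 24.8512 now.
Offer 22 < 24.8512, so the publisher rejects.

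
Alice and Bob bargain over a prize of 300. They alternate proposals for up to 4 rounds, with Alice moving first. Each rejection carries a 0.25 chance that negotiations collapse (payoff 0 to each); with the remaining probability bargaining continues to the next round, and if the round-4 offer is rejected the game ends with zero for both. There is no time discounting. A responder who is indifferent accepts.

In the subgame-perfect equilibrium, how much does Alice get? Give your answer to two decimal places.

117.19

By backward induction:
Round 4 (Bob proposes): Alice will accept anything ≥ 0, so Bob offers 0 and keeps 300.
Round 3 (Alice proposes): rejecting gives Bob an expected 0.75 × 300 = 225, so Alice offers 225, keeping 75.
Round 2 (Bob proposes): rejecting gives Alice an expected 0.75 × 75 = 56.25, so Bob offers 56.25, keeping 243.75.
Round 1 (Alice proposes): rejecting gives Bob an expected 0.75 × 243.75 = 182.8125; Alice offers that and keeps 117.1875.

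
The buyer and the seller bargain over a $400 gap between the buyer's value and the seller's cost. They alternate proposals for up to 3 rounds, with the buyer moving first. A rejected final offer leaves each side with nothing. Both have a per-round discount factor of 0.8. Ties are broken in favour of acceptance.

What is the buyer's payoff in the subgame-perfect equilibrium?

336

Work backward from the last round.
Round 3 (the buyer proposes): rejection yields 0 for the seller; the buyer offers 0 and keeps 400.
Round 2 (the seller proposes): the buyer can get 400 next round, worth 0.8 × 400 = 320 now; the seller offers that and keeps 80.
Round 1 (the buyer proposes): the seller can get 80 next round, worth 0.8 × 80 = 64 now. The buyer offers 64 and keeps 400 − 64 = 336.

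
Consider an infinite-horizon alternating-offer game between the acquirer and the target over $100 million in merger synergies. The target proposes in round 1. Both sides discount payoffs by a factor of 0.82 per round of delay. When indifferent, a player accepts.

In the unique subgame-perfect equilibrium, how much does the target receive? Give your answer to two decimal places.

Let x be the target's share when the target proposes and y be the acquirer's share when the acquirer proposes.
The acquirer accepts iff offered ≥ 0.82·y, so x = 100 − 0.82y. Symmetrically y = 100 − 0.82x.
Substituting: x = 100 − 0.82(100 − 0.82x), giving x(1 − 0.82·0.82) = 100(1 − 0.82).
So x = 100 × 0.18 / 0.3276 ≈ 54.9451, and the acquirer receives 100 − x ≈ 45.0549.

54.95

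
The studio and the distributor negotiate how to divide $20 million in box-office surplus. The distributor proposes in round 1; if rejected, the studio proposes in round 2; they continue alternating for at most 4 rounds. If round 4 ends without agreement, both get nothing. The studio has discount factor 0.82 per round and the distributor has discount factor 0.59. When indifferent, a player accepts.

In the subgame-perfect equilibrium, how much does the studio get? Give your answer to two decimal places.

By backward induction:
Round 4 (the studio proposes): rejection yields 0 for the distributor; the studio offers 0 and keeps 20.
Round 3 (the distributor proposes): the studio can get 20 next round, worth 0.82 × 20 = 16.4 now, so the distributor offers 16.4, keeping 3.6.
Round 2 (the studio proposes): the distributor can get 3.6 next round, worth 0.59 × 3.6 = 2.124 now, so the studio offers 2.124, keeping 17.876.
Round 1 (the distributor proposes): the studio can get 17.876 next round, worth 0.82 × 17.876 = 14.65832 now; the distributor offers that and keeps 5.34168.

14.66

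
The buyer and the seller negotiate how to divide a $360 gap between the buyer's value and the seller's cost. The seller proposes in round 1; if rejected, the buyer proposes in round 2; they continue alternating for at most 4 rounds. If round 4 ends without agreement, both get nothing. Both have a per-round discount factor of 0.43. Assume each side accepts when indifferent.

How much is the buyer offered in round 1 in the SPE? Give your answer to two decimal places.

Work backward from the last round.
Round 4 (the buyer proposes): rejection yields 0 for the seller; the buyer offers 0 and keeps 360.
Round 3 (the seller proposes): the buyer can get 360 next round, worth 0.43 × 360 = 154.8 now. The seller offers 154.8 and keeps 360 − 154.8 = 205.2.
Round 2 (the buyer proposes): the seller can get 205.2 next round, worth 0.43 × 205.2 = 88.236 now; the buyer offers that and keeps 271.764.
Round 1 (the seller proposes): the buyer can get 271.764 next round, worth 0.43 × 271.764 = 116.85852 now, so the seller offers 116.85852, keeping 243.14148.

116.86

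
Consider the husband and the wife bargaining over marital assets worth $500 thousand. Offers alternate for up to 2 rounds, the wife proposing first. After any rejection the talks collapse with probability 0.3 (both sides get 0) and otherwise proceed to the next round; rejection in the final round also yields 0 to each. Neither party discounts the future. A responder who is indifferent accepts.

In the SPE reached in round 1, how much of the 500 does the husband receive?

Round 2 (the husband proposes): the wife will accept anything ≥ 0, so the husband offers 0 and keeps 500.
Round 1 (the wife proposes): rejecting gives the husband an expected 0.7 × 500 = 350, so the wife offers 350, keeping 150.

350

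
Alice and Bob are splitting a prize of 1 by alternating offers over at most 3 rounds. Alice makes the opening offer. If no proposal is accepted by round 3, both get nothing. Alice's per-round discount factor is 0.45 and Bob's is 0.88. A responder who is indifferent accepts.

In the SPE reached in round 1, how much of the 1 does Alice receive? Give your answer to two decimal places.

By backward induction:
Round 3 (Alice proposes): rejection yields 0 for Bob; Alice offers 0 and keeps 1.
Round 2 (Bob proposes): Alice can get 1 next round, worth 0.45 × 1 = 0.45 now; Bob offers that and keeps 0.55.
Round 1 (Alice proposes): Bob can get 0.55 next round, worth 0.88 × 0.55 = 0.484 now; Alice offers that and keeps 0.516.

0.52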